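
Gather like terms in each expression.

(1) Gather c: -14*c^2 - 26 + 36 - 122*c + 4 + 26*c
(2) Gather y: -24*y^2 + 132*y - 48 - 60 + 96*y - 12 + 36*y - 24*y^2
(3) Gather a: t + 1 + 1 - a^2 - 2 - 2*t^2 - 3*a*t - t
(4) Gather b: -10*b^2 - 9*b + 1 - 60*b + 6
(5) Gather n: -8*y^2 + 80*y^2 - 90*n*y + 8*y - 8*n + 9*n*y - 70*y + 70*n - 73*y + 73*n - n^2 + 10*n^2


(1) = -14*c^2 - 96*c + 14
(2) = -48*y^2 + 264*y - 120
(3) = -a^2 - 3*a*t - 2*t^2
(4) = -10*b^2 - 69*b + 7
(5) = 9*n^2 + n*(135 - 81*y) + 72*y^2 - 135*y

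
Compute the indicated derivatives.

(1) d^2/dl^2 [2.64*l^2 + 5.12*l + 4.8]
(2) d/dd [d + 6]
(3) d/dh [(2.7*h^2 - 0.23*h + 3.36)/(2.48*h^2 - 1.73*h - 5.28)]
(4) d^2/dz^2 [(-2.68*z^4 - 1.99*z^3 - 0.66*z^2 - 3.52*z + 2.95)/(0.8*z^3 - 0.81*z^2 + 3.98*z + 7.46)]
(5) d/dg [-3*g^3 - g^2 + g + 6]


(1) = 5.28000000000000
(2) = 1
(3) = (-4.1006*h^2 - 45.1776*h + 7.0272)/(6.1504*h^4 - 8.5808*h^3 - 23.1959*h^2 + 18.2688*h + 27.8784)
(4) = (10.125704*z^6 + 172.304304*z^5 + 33.917616*z^4 - 1322.136124*z^3 - 1848.134214*z^2 - 954.794676*z + 264.67282)/(0.512*z^9 - 1.5552*z^8 + 9.21624*z^7 - 1.682481*z^6 + 16.846314*z^5 + 118.707186*z^4 + 52.311344*z^3 + 219.274764*z^2 + 664.480104*z + 415.160936)
(5) = -9*g^2 - 2*g + 1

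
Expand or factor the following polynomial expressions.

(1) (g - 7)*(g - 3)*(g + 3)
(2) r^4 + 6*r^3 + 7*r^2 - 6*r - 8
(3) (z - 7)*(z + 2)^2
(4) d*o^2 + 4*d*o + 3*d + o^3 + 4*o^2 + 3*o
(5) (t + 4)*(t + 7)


(1) = g^3 - 7*g^2 - 9*g + 63
(2) = (r - 1)*(r + 1)*(r + 2)*(r + 4)
(3) = z^3 - 3*z^2 - 24*z - 28
(4) = (d + o)*(o + 1)*(o + 3)
(5) = t^2 + 11*t + 28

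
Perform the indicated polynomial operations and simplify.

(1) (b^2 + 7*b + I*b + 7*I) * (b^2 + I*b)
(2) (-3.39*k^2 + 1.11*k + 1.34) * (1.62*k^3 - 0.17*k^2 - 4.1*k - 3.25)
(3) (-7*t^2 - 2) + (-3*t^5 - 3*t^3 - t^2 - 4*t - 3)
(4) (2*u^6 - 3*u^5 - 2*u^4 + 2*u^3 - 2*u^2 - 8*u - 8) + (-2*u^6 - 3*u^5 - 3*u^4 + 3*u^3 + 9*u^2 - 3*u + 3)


(1) = b^4 + 7*b^3 + 2*I*b^3 - b^2 + 14*I*b^2 - 7*b
(2) = -5.4918*k^5 + 2.3745*k^4 + 15.8811*k^3 + 6.2387*k^2 - 9.1015*k - 4.355
(3) = -3*t^5 - 3*t^3 - 8*t^2 - 4*t - 5
(4) = -6*u^5 - 5*u^4 + 5*u^3 + 7*u^2 - 11*u - 5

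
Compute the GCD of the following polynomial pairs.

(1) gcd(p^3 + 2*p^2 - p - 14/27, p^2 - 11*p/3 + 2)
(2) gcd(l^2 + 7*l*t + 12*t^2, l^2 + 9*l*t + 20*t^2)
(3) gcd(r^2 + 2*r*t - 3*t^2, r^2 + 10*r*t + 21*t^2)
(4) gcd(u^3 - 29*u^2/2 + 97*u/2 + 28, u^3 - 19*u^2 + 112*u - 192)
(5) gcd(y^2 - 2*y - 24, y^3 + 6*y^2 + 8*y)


(1) = gcd((p - 2/3)*(p + 1/3)*(p + 7/3), (p - 3)*(p - 2/3)) = p - 2/3
(2) = gcd((l + 3*t)*(l + 4*t), (l + 4*t)*(l + 5*t)) = l + 4*t
(3) = r + 3*t
(4) = gcd((u - 8)*(u - 7)*(u + 1/2), (u - 8)^2*(u - 3)) = u - 8
(5) = y + 4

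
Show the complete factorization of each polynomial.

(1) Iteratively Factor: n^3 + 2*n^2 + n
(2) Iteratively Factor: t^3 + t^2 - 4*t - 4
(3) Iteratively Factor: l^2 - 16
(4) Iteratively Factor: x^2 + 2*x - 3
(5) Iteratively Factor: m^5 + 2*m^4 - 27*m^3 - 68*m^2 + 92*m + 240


(1) = (n + 1)*(n^2 + n) = n*(n + 1)*(n + 1)
(2) = (t - 2)*(t^2 + 3*t + 2) = (t - 2)*(t + 2)*(t + 1)
(3) = (l + 4)*(l - 4)
(4) = (x + 3)*(x - 1)
(5) = (m + 3)*(m^4 - m^3 - 24*m^2 + 4*m + 80) = (m - 2)*(m + 3)*(m^3 + m^2 - 22*m - 40) = (m - 2)*(m + 2)*(m + 3)*(m^2 - m - 20) = (m - 2)*(m + 2)*(m + 3)*(m + 4)*(m - 5)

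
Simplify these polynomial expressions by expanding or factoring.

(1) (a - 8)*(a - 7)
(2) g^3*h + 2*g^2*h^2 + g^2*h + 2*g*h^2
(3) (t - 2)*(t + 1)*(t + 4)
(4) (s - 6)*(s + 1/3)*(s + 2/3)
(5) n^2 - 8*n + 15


(1) = a^2 - 15*a + 56
(2) = g*(g + 2*h)*(g*h + h)
(3) = t^3 + 3*t^2 - 6*t - 8
(4) = s^3 - 5*s^2 - 52*s/9 - 4/3
(5) = (n - 5)*(n - 3)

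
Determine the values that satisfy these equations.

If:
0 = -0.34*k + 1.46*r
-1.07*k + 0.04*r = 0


Then:
k = 0.00
r = 0.00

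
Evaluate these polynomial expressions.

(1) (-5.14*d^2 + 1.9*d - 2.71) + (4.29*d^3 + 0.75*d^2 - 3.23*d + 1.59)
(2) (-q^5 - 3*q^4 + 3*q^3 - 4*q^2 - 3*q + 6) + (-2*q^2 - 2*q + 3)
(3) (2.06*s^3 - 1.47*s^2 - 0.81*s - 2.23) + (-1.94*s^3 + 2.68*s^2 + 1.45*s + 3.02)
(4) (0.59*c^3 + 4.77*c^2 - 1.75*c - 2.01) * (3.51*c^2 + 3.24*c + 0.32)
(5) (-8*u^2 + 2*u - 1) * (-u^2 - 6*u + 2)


(1) = 4.29*d^3 - 4.39*d^2 - 1.33*d - 1.12
(2) = -q^5 - 3*q^4 + 3*q^3 - 6*q^2 - 5*q + 9
(3) = 0.12*s^3 + 1.21*s^2 + 0.64*s + 0.79
(4) = 2.0709*c^5 + 18.6543*c^4 + 9.5011*c^3 - 11.1987*c^2 - 7.0724*c - 0.6432
(5) = 8*u^4 + 46*u^3 - 27*u^2 + 10*u - 2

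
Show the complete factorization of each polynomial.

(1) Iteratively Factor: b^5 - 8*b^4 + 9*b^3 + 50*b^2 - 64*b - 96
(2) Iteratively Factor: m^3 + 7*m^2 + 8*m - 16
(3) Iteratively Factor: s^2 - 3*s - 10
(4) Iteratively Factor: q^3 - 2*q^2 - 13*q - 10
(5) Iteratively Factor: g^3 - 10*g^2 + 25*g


(1) = (b - 3)*(b^4 - 5*b^3 - 6*b^2 + 32*b + 32) = (b - 3)*(b + 1)*(b^3 - 6*b^2 + 32) = (b - 4)*(b - 3)*(b + 1)*(b^2 - 2*b - 8) = (b - 4)^2*(b - 3)*(b + 1)*(b + 2)
(2) = (m + 4)*(m^2 + 3*m - 4) = (m - 1)*(m + 4)*(m + 4)
(3) = (s + 2)*(s - 5)
(4) = (q + 1)*(q^2 - 3*q - 10) = (q - 5)*(q + 1)*(q + 2)
(5) = (g - 5)*(g^2 - 5*g) = (g - 5)^2*(g)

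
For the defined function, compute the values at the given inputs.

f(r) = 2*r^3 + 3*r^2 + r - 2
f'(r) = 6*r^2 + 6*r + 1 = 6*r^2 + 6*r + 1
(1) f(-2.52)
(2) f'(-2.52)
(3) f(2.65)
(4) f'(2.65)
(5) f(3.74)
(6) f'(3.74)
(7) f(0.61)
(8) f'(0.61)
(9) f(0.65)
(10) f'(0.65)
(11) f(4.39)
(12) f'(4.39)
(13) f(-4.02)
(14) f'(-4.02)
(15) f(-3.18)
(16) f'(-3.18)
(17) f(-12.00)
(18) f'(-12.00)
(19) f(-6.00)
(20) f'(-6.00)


(1) = -17.47
(2) = 23.98
(3) = 58.94
(4) = 59.03
(5) = 148.33
(6) = 107.37
(7) = 0.18
(8) = 6.89
(9) = 0.47
(10) = 7.44
(11) = 229.42
(12) = 142.97
(13) = -87.47
(14) = 73.84
(15) = -39.16
(16) = 42.59
(17) = -3038.00
(18) = 793.00
(19) = -332.00
(20) = 181.00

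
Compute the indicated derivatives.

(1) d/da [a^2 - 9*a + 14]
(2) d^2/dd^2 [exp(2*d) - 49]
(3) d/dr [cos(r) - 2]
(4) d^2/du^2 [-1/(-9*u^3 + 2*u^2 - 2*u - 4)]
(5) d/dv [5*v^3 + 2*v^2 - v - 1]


(1) = 2*a - 9
(2) = 4*exp(2*d)
(3) = -sin(r)
(4) = 2*((2 - 27*u)*(9*u^3 - 2*u^2 + 2*u + 4) + (27*u^2 - 4*u + 2)^2)/(9*u^3 - 2*u^2 + 2*u + 4)^3
(5) = 15*v^2 + 4*v - 1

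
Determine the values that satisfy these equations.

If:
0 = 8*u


Then:
u = 0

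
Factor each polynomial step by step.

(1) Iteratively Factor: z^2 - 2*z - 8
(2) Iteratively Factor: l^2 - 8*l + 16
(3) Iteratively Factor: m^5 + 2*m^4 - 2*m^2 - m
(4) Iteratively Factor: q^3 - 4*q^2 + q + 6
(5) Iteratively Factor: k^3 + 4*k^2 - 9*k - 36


(1) = (z + 2)*(z - 4)
(2) = (l - 4)*(l - 4)
(3) = (m - 1)*(m^4 + 3*m^3 + 3*m^2 + m) = (m - 1)*(m + 1)*(m^3 + 2*m^2 + m) = (m - 1)*(m + 1)^2*(m^2 + m) = m*(m - 1)*(m + 1)^2*(m + 1)
(4) = (q - 3)*(q^2 - q - 2) = (q - 3)*(q + 1)*(q - 2)
(5) = (k + 3)*(k^2 + k - 12) = (k + 3)*(k + 4)*(k - 3)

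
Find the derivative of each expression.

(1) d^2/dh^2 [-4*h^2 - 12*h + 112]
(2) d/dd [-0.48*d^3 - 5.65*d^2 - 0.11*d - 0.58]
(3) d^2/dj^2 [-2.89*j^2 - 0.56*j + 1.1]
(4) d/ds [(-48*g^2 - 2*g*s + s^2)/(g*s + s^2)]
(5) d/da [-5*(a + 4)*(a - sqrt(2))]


(1) = -8
(2) = -1.44*d^2 - 11.3*d - 0.11
(3) = -5.78000000000000
(4) = 3*g*(16*g^2 + 32*g*s + s^2)/(s^2*(g^2 + 2*g*s + s^2))
(5) = -10*a - 20 + 5*sqrt(2)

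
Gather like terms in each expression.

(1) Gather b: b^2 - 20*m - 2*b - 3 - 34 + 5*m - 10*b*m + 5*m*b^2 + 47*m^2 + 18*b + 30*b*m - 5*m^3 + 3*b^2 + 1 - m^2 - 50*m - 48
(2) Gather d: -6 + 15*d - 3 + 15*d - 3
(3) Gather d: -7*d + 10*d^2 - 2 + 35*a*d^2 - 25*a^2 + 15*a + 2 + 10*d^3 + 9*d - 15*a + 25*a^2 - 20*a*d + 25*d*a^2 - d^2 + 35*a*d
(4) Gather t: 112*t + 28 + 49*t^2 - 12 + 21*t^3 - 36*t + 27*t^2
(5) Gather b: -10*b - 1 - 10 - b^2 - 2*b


(1) = b^2*(5*m + 4) + b*(20*m + 16) - 5*m^3 + 46*m^2 - 65*m - 84
(2) = 30*d - 12
(3) = 10*d^3 + d^2*(35*a + 9) + d*(25*a^2 + 15*a + 2)
(4) = 21*t^3 + 76*t^2 + 76*t + 16
(5) = -b^2 - 12*b - 11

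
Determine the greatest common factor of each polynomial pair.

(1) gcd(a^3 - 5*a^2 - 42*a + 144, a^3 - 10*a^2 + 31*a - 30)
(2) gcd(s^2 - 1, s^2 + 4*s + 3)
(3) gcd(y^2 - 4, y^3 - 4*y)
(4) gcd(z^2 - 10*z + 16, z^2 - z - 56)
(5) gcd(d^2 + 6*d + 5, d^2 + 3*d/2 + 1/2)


(1) = gcd((a - 8)*(a - 3)*(a + 6), (a - 5)*(a - 3)*(a - 2)) = a - 3
(2) = gcd((s - 1)*(s + 1), (s + 1)*(s + 3)) = s + 1
(3) = y^2 - 4
(4) = z - 8
(5) = d + 1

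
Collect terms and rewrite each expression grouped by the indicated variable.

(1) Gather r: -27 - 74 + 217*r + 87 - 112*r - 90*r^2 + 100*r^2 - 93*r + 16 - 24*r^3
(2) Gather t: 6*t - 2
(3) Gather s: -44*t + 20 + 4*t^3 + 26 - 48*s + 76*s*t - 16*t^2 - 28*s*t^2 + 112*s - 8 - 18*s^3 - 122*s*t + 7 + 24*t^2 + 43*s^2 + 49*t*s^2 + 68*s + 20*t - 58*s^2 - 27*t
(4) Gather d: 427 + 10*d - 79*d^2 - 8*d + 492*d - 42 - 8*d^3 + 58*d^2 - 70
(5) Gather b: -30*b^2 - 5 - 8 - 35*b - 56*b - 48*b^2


(1) = -24*r^3 + 10*r^2 + 12*r + 2
(2) = 6*t - 2
(3) = -18*s^3 + s^2*(49*t - 15) + s*(-28*t^2 - 46*t + 132) + 4*t^3 + 8*t^2 - 51*t + 45
(4) = -8*d^3 - 21*d^2 + 494*d + 315
(5) = -78*b^2 - 91*b - 13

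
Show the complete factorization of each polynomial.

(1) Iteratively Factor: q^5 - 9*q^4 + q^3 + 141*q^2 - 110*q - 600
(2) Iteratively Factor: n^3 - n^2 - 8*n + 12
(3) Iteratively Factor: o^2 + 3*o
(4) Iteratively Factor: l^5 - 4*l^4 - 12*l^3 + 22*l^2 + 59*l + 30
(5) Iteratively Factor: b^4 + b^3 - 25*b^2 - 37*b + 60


(1) = (q - 5)*(q^4 - 4*q^3 - 19*q^2 + 46*q + 120) = (q - 5)*(q - 4)*(q^3 - 19*q - 30) = (q - 5)*(q - 4)*(q + 2)*(q^2 - 2*q - 15) = (q - 5)^2*(q - 4)*(q + 2)*(q + 3)
(2) = (n - 2)*(n^2 + n - 6) = (n - 2)^2*(n + 3)
(3) = (o + 3)*(o)
(4) = (l + 1)*(l^4 - 5*l^3 - 7*l^2 + 29*l + 30) = (l + 1)^2*(l^3 - 6*l^2 - l + 30) = (l - 3)*(l + 1)^2*(l^2 - 3*l - 10) = (l - 5)*(l - 3)*(l + 1)^2*(l + 2)
(5) = (b + 4)*(b^3 - 3*b^2 - 13*b + 15) = (b - 5)*(b + 4)*(b^2 + 2*b - 3) = (b - 5)*(b + 3)*(b + 4)*(b - 1)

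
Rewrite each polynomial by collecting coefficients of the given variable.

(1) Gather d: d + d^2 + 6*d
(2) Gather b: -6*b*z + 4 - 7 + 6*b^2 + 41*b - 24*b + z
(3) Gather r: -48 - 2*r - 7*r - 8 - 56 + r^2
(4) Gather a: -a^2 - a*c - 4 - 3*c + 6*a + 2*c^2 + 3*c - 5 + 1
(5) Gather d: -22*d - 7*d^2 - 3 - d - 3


(1) = d^2 + 7*d
(2) = 6*b^2 + b*(17 - 6*z) + z - 3
(3) = r^2 - 9*r - 112
(4) = -a^2 + a*(6 - c) + 2*c^2 - 8
(5) = -7*d^2 - 23*d - 6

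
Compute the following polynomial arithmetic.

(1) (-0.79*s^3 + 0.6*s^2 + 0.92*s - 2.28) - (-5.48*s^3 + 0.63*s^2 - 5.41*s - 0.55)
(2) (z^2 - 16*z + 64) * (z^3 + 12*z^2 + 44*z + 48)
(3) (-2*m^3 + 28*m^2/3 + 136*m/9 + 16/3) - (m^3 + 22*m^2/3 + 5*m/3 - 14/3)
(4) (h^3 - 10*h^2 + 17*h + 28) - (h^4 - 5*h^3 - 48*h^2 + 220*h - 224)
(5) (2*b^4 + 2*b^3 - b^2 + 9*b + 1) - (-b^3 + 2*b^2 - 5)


(1) = 4.69*s^3 - 0.03*s^2 + 6.33*s - 1.73
(2) = z^5 - 4*z^4 - 84*z^3 + 112*z^2 + 2048*z + 3072
(3) = -3*m^3 + 2*m^2 + 121*m/9 + 10
(4) = -h^4 + 6*h^3 + 38*h^2 - 203*h + 252
(5) = 2*b^4 + 3*b^3 - 3*b^2 + 9*b + 6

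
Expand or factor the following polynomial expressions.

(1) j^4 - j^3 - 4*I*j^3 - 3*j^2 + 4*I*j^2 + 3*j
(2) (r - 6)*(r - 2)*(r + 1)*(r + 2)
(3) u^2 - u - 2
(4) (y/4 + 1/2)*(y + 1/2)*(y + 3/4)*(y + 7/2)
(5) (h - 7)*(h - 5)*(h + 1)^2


(1) = j*(j - 1)*(j - 3*I)*(j - I)
(2) = r^4 - 5*r^3 - 10*r^2 + 20*r + 24
(3) = (u - 2)*(u + 1)
(4) = y^4/4 + 27*y^3/16 + 57*y^2/16 + 173*y/64 + 21/32
(5) = h^4 - 10*h^3 + 12*h^2 + 58*h + 35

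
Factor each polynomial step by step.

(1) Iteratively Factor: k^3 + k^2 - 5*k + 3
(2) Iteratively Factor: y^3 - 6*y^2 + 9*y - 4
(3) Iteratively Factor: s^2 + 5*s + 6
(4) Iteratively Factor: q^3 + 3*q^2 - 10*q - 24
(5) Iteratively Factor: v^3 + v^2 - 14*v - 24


(1) = (k - 1)*(k^2 + 2*k - 3) = (k - 1)*(k + 3)*(k - 1)
(2) = (y - 1)*(y^2 - 5*y + 4) = (y - 4)*(y - 1)*(y - 1)
(3) = (s + 2)*(s + 3)
(4) = (q + 2)*(q^2 + q - 12) = (q + 2)*(q + 4)*(q - 3)
(5) = (v - 4)*(v^2 + 5*v + 6) = (v - 4)*(v + 2)*(v + 3)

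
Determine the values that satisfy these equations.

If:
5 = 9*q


Then:
q = 5/9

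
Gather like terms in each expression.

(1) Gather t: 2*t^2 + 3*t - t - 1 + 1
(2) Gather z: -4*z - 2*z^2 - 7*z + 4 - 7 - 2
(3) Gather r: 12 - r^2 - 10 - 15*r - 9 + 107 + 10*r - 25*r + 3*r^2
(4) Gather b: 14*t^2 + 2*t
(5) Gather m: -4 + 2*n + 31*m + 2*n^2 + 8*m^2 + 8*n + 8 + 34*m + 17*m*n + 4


(1) = 2*t^2 + 2*t
(2) = -2*z^2 - 11*z - 5
(3) = 2*r^2 - 30*r + 100
(4) = 14*t^2 + 2*t
(5) = 8*m^2 + m*(17*n + 65) + 2*n^2 + 10*n + 8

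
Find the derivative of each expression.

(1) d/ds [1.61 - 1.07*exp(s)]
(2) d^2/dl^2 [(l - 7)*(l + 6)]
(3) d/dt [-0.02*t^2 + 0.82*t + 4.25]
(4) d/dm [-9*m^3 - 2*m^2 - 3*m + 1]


(1) = -1.07*exp(s)
(2) = 2
(3) = 0.82 - 0.04*t
(4) = -27*m^2 - 4*m - 3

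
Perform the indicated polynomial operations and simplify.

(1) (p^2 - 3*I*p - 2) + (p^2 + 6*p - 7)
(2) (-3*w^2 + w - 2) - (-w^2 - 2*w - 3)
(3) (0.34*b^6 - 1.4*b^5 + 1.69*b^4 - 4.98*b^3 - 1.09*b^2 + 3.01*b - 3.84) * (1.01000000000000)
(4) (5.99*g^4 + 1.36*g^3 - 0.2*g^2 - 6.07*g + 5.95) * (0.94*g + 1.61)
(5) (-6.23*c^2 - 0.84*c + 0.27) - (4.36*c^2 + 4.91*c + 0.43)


(1) = 2*p^2 + 6*p - 3*I*p - 9
(2) = -2*w^2 + 3*w + 1
(3) = 0.3434*b^6 - 1.414*b^5 + 1.7069*b^4 - 5.0298*b^3 - 1.1009*b^2 + 3.0401*b - 3.8784
(4) = 5.6306*g^5 + 10.9223*g^4 + 2.0016*g^3 - 6.0278*g^2 - 4.1797*g + 9.5795
(5) = -10.59*c^2 - 5.75*c - 0.16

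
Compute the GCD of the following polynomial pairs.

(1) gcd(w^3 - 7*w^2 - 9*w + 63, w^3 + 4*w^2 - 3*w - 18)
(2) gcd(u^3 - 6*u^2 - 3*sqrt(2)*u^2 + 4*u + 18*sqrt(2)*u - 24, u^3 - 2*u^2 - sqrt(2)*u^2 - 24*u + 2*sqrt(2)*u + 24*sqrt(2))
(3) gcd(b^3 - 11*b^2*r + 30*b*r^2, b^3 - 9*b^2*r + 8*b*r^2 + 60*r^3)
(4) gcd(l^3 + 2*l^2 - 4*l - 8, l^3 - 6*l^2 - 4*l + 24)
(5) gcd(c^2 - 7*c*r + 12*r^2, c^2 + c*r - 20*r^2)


(1) = gcd((w - 7)*(w - 3)*(w + 3), (w - 2)*(w + 3)^2) = w + 3
(2) = gcd((u - 6)*(u - 2*sqrt(2))*(u - sqrt(2)), (u - 6)*(u + 4)*(u - sqrt(2))) = u^2 + u*(-6 - sqrt(2)) + 6*sqrt(2)
(3) = b^2 - 11*b*r + 30*r^2
(4) = gcd((l - 2)*(l + 2)^2, (l - 6)*(l - 2)*(l + 2)) = l^2 - 4
(5) = -c + 4*r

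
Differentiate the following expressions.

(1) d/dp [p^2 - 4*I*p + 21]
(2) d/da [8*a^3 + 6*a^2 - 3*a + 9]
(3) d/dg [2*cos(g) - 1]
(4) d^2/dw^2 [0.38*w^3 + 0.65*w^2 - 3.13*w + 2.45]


(1) = 2*p - 4*I
(2) = 24*a^2 + 12*a - 3
(3) = -2*sin(g)
(4) = 2.28*w + 1.3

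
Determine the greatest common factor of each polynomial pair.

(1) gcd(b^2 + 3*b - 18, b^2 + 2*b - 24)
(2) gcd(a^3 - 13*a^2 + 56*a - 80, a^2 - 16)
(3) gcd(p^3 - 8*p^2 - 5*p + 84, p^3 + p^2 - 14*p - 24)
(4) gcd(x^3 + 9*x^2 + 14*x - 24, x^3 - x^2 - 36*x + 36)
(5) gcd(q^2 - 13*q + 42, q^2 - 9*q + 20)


(1) = gcd((b - 3)*(b + 6), (b - 4)*(b + 6)) = b + 6
(2) = gcd((a - 5)*(a - 4)^2, (a - 4)*(a + 4)) = a - 4
(3) = p^2 - p - 12
(4) = gcd((x - 1)*(x + 4)*(x + 6), (x - 6)*(x - 1)*(x + 6)) = x^2 + 5*x - 6
(5) = gcd((q - 7)*(q - 6), (q - 5)*(q - 4)) = 1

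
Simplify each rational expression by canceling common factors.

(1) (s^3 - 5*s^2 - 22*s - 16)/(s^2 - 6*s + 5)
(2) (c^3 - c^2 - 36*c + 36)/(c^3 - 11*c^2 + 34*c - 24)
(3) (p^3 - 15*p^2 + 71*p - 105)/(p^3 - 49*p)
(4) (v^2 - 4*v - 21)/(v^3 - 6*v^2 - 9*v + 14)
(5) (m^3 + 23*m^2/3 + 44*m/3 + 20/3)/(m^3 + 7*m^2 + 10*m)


(1) = (s^3 - 5*s^2 - 22*s - 16)/(s^2 - 6*s + 5)
(2) = (c + 6)/(c - 4)
(3) = (p^2 - 8*p + 15)/(p^2 + 7*p)
(4) = (v + 3)/(v^2 + v - 2)
(5) = (3*m + 2)/(3*m)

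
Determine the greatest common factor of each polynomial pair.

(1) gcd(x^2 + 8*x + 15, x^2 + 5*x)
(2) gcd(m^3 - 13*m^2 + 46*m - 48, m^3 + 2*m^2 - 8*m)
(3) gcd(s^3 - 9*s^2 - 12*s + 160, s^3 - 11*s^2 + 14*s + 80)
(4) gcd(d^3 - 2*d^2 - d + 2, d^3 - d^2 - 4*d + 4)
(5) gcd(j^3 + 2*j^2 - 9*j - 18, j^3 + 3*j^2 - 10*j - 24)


(1) = x + 5
(2) = m - 2
(3) = s^2 - 13*s + 40
(4) = gcd((d - 2)*(d - 1)*(d + 1), (d - 2)*(d - 1)*(d + 2)) = d^2 - 3*d + 2
(5) = j^2 - j - 6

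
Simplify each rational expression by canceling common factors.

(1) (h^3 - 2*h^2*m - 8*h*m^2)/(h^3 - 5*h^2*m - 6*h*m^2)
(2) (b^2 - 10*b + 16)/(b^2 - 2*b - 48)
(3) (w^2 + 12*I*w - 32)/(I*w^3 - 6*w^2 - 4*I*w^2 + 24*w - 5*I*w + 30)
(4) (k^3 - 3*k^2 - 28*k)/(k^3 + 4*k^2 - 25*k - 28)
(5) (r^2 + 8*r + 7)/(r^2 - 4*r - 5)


(1) = (h^2 - 2*h*m - 8*m^2)/(h^2 - 5*h*m - 6*m^2)
(2) = (b - 2)/(b + 6)
(3) = (-I*w^2 + 12*w + 32*I)/(w^3 + w^2*(-4 + 6*I) + w*(-5 - 24*I) - 30*I)
(4) = (k^3 - 3*k^2 - 28*k)/(k^3 + 4*k^2 - 25*k - 28)
(5) = (r + 7)/(r - 5)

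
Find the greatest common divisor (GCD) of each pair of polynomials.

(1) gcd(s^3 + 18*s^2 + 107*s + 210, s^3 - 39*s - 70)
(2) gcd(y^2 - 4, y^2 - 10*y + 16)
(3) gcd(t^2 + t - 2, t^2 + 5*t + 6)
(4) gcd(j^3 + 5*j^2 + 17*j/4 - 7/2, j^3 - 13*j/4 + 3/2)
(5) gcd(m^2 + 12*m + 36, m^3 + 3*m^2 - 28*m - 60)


(1) = gcd((s + 5)*(s + 6)*(s + 7), (s - 7)*(s + 2)*(s + 5)) = s + 5
(2) = gcd((y - 2)*(y + 2), (y - 8)*(y - 2)) = y - 2
(3) = t + 2
(4) = gcd((j - 1/2)*(j + 2)*(j + 7/2), (j - 3/2)*(j - 1/2)*(j + 2)) = j^2 + 3*j/2 - 1
(5) = m + 6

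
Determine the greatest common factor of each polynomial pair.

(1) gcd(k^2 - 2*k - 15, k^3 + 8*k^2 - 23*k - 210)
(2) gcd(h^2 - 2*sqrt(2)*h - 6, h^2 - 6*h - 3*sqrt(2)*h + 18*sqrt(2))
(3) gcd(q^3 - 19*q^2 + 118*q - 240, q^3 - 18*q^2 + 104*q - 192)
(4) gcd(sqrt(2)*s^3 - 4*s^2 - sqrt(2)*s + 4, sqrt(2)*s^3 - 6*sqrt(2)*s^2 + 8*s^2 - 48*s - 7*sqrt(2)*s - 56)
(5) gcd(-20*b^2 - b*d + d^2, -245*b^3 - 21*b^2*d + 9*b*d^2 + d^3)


(1) = gcd((k - 5)*(k + 3), (k - 5)*(k + 6)*(k + 7)) = k - 5
(2) = h - 3*sqrt(2)
(3) = gcd((q - 8)*(q - 6)*(q - 5), (q - 8)*(q - 6)*(q - 4)) = q^2 - 14*q + 48
(4) = s + 1
(5) = 5*b - d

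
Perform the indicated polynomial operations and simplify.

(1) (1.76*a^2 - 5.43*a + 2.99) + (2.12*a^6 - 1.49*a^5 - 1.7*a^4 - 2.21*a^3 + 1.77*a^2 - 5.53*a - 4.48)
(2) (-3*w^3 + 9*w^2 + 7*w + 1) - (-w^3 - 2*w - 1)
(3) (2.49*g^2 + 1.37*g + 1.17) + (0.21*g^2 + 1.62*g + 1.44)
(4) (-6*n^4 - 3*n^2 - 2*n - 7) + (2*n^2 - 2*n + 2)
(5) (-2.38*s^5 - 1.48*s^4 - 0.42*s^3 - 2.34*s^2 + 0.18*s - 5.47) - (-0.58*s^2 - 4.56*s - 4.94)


(1) = 2.12*a^6 - 1.49*a^5 - 1.7*a^4 - 2.21*a^3 + 3.53*a^2 - 10.96*a - 1.49
(2) = -2*w^3 + 9*w^2 + 9*w + 2
(3) = 2.7*g^2 + 2.99*g + 2.61
(4) = -6*n^4 - n^2 - 4*n - 5
(5) = -2.38*s^5 - 1.48*s^4 - 0.42*s^3 - 1.76*s^2 + 4.74*s - 0.53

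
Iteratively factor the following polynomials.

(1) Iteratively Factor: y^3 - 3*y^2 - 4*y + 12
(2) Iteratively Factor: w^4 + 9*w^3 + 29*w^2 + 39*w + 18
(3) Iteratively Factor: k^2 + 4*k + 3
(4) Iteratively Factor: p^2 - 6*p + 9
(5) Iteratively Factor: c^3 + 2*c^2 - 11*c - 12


(1) = (y + 2)*(y^2 - 5*y + 6) = (y - 3)*(y + 2)*(y - 2)
(2) = (w + 2)*(w^3 + 7*w^2 + 15*w + 9) = (w + 1)*(w + 2)*(w^2 + 6*w + 9) = (w + 1)*(w + 2)*(w + 3)*(w + 3)
(3) = (k + 1)*(k + 3)
(4) = (p - 3)*(p - 3)
(5) = (c + 1)*(c^2 + c - 12) = (c + 1)*(c + 4)*(c - 3)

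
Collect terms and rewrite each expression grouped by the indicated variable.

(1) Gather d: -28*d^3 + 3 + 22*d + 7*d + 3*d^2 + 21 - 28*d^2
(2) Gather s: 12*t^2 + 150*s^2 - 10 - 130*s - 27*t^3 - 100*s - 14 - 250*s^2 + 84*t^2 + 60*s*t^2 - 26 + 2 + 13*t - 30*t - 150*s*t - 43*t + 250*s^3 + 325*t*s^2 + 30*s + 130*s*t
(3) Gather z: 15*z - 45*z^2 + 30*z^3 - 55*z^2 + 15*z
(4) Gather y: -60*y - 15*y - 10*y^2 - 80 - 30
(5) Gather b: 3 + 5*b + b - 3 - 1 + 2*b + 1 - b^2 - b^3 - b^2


(1) = -28*d^3 - 25*d^2 + 29*d + 24
(2) = 250*s^3 + s^2*(325*t - 100) + s*(60*t^2 - 20*t - 200) - 27*t^3 + 96*t^2 - 60*t - 48
(3) = 30*z^3 - 100*z^2 + 30*z
(4) = -10*y^2 - 75*y - 110
(5) = -b^3 - 2*b^2 + 8*b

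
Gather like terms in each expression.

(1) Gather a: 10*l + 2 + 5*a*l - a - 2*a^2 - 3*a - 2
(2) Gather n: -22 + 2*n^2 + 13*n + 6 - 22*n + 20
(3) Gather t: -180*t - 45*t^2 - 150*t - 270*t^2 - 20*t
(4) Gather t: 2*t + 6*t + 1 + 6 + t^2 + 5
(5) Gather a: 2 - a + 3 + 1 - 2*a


(1) = -2*a^2 + a*(5*l - 4) + 10*l
(2) = 2*n^2 - 9*n + 4
(3) = -315*t^2 - 350*t
(4) = t^2 + 8*t + 12
(5) = 6 - 3*a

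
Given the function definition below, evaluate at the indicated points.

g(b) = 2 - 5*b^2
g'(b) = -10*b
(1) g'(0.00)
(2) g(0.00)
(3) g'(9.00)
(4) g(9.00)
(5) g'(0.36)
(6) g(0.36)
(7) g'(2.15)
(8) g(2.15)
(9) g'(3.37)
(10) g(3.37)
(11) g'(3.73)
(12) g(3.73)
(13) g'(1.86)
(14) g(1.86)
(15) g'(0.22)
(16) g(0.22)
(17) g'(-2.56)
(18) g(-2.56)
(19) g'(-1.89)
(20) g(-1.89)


(1) = 0.00
(2) = 2.00
(3) = -90.00
(4) = -403.00
(5) = -3.60
(6) = 1.35
(7) = -21.50
(8) = -21.11
(9) = -33.70
(10) = -54.78
(11) = -37.30
(12) = -67.56
(13) = -18.60
(14) = -15.30
(15) = -2.20
(16) = 1.76
(17) = 25.60
(18) = -30.77
(19) = 18.90
(20) = -15.86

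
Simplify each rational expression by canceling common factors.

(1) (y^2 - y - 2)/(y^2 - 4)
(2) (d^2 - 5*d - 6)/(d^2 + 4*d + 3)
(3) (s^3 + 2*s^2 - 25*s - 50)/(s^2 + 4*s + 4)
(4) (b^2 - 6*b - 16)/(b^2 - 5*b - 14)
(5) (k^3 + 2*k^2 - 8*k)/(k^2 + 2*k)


(1) = (y + 1)/(y + 2)
(2) = (d - 6)/(d + 3)
(3) = (s^2 - 25)/(s + 2)
(4) = (b - 8)/(b - 7)
(5) = (k^2 + 2*k - 8)/(k + 2)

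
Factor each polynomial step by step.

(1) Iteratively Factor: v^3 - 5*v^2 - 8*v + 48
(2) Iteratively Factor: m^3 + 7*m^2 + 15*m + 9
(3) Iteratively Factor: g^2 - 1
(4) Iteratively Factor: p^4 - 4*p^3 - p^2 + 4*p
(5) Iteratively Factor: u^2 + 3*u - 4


(1) = (v - 4)*(v^2 - v - 12) = (v - 4)*(v + 3)*(v - 4)
(2) = (m + 3)*(m^2 + 4*m + 3) = (m + 3)^2*(m + 1)
(3) = (g + 1)*(g - 1)
(4) = (p - 4)*(p^3 - p) = p*(p - 4)*(p^2 - 1) = p*(p - 4)*(p - 1)*(p + 1)
(5) = (u - 1)*(u + 4)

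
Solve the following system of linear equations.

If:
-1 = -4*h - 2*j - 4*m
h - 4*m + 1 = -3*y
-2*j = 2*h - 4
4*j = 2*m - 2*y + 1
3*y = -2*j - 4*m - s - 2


Then:
h = 7/6
j = 5/6
m = -4/3
s = 55/6
y = -5/2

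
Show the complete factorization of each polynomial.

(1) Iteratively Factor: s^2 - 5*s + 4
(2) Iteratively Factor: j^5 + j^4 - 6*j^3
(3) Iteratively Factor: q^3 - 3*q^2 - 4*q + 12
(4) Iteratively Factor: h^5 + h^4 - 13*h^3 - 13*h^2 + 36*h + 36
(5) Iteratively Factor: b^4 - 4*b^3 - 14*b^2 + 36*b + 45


(1) = (s - 4)*(s - 1)
(2) = (j - 2)*(j^4 + 3*j^3) = j*(j - 2)*(j^3 + 3*j^2) = j^2*(j - 2)*(j^2 + 3*j) = j^3*(j - 2)*(j + 3)
(3) = (q - 2)*(q^2 - q - 6) = (q - 2)*(q + 2)*(q - 3)
(4) = (h + 1)*(h^4 - 13*h^2 + 36) = (h - 2)*(h + 1)*(h^3 + 2*h^2 - 9*h - 18) = (h - 3)*(h - 2)*(h + 1)*(h^2 + 5*h + 6) = (h - 3)*(h - 2)*(h + 1)*(h + 2)*(h + 3)
(5) = (b + 3)*(b^3 - 7*b^2 + 7*b + 15) = (b - 5)*(b + 3)*(b^2 - 2*b - 3) = (b - 5)*(b - 3)*(b + 3)*(b + 1)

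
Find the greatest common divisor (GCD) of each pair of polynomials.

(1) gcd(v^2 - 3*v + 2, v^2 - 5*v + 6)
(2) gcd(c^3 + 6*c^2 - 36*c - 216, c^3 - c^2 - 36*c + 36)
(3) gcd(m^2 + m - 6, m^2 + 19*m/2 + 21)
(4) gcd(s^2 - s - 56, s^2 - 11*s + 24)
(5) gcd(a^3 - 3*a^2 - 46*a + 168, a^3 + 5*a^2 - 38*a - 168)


(1) = v - 2
(2) = c^2 - 36
(3) = 1
(4) = gcd((s - 8)*(s + 7), (s - 8)*(s - 3)) = s - 8
(5) = a^2 + a - 42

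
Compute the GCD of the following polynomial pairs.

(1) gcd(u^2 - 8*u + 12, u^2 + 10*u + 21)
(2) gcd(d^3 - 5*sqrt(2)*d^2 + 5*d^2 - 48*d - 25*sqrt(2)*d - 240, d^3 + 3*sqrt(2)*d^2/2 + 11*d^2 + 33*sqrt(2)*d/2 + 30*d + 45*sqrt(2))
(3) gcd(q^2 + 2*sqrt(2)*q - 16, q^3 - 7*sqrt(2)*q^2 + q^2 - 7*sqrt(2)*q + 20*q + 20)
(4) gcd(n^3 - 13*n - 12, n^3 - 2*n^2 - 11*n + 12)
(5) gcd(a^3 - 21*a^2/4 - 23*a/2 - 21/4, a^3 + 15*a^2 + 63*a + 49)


(1) = 1
(2) = d + 5
(3) = gcd((q - 2*sqrt(2))*(q + 4*sqrt(2)), (q + 1)*(q - 5*sqrt(2))*(q - 2*sqrt(2))) = q - 2*sqrt(2)
(4) = gcd((n - 4)*(n + 1)*(n + 3), (n - 4)*(n - 1)*(n + 3)) = n^2 - n - 12
(5) = a + 1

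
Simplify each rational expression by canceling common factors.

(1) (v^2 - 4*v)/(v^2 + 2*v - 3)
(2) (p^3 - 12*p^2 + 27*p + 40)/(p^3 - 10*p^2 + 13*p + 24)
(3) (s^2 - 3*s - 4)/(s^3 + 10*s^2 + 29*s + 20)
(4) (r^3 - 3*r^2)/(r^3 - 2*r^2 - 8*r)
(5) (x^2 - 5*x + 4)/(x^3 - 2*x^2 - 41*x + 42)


(1) = (v^2 - 4*v)/(v^2 + 2*v - 3)
(2) = (p - 5)/(p - 3)
(3) = (s - 4)/(s^2 + 9*s + 20)
(4) = (r^2 - 3*r)/(r^2 - 2*r - 8)
(5) = (x - 4)/(x^2 - x - 42)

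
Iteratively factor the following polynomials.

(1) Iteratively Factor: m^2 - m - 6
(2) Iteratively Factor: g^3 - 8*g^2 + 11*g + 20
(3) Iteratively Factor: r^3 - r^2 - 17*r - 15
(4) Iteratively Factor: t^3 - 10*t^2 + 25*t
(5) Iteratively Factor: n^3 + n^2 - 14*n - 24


(1) = (m - 3)*(m + 2)
(2) = (g - 5)*(g^2 - 3*g - 4) = (g - 5)*(g + 1)*(g - 4)
(3) = (r + 3)*(r^2 - 4*r - 5) = (r - 5)*(r + 3)*(r + 1)
(4) = (t - 5)*(t^2 - 5*t) = t*(t - 5)*(t - 5)
(5) = (n + 3)*(n^2 - 2*n - 8) = (n + 2)*(n + 3)*(n - 4)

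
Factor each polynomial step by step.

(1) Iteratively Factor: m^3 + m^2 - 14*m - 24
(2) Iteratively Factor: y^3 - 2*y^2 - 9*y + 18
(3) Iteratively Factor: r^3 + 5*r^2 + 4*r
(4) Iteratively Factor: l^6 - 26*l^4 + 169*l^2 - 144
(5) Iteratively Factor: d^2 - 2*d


(1) = (m + 3)*(m^2 - 2*m - 8) = (m + 2)*(m + 3)*(m - 4)
(2) = (y - 2)*(y^2 - 9) = (y - 3)*(y - 2)*(y + 3)
(3) = (r + 4)*(r^2 + r) = r*(r + 4)*(r + 1)
(4) = (l + 4)*(l^5 - 4*l^4 - 10*l^3 + 40*l^2 + 9*l - 36) = (l + 3)*(l + 4)*(l^4 - 7*l^3 + 11*l^2 + 7*l - 12) = (l - 1)*(l + 3)*(l + 4)*(l^3 - 6*l^2 + 5*l + 12) = (l - 1)*(l + 1)*(l + 3)*(l + 4)*(l^2 - 7*l + 12) = (l - 4)*(l - 1)*(l + 1)*(l + 3)*(l + 4)*(l - 3)
(5) = (d - 2)*(d)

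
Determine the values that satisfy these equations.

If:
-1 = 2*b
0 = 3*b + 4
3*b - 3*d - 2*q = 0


Then:
No Solution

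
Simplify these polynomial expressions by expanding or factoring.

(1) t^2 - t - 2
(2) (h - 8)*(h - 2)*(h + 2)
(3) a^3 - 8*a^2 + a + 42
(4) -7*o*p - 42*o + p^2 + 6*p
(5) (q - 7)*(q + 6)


(1) = (t - 2)*(t + 1)
(2) = h^3 - 8*h^2 - 4*h + 32
(3) = (a - 7)*(a - 3)*(a + 2)
(4) = (-7*o + p)*(p + 6)
(5) = q^2 - q - 42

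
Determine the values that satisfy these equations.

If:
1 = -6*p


Then:
p = -1/6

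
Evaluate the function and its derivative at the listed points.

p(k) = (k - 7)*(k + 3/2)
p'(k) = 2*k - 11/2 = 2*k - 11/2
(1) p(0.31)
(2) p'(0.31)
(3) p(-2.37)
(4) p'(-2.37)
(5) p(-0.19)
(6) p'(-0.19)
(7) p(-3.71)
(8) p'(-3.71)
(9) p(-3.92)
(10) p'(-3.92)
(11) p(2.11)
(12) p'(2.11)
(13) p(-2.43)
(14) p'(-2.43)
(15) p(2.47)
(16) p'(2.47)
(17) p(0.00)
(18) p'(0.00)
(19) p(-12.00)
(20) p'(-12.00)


(1) = -12.11
(2) = -4.88
(3) = 8.15
(4) = -10.24
(5) = -9.42
(6) = -5.88
(7) = 23.67
(8) = -12.92
(9) = 26.43
(10) = -13.34
(11) = -17.65
(12) = -1.28
(13) = 8.77
(14) = -10.36
(15) = -17.98
(16) = -0.56
(17) = -10.50
(18) = -5.50
(19) = 199.50
(20) = -29.50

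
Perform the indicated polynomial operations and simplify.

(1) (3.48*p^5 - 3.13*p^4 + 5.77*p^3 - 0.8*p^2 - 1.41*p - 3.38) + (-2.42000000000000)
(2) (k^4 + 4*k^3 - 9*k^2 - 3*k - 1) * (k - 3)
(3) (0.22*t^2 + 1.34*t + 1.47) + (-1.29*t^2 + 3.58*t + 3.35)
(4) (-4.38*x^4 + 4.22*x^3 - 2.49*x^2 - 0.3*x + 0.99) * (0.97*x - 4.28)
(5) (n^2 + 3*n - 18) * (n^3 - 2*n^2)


(1) = 3.48*p^5 - 3.13*p^4 + 5.77*p^3 - 0.8*p^2 - 1.41*p - 5.8
(2) = k^5 + k^4 - 21*k^3 + 24*k^2 + 8*k + 3
(3) = -1.07*t^2 + 4.92*t + 4.82
(4) = -4.2486*x^5 + 22.8398*x^4 - 20.4769*x^3 + 10.3662*x^2 + 2.2443*x - 4.2372
(5) = n^5 + n^4 - 24*n^3 + 36*n^2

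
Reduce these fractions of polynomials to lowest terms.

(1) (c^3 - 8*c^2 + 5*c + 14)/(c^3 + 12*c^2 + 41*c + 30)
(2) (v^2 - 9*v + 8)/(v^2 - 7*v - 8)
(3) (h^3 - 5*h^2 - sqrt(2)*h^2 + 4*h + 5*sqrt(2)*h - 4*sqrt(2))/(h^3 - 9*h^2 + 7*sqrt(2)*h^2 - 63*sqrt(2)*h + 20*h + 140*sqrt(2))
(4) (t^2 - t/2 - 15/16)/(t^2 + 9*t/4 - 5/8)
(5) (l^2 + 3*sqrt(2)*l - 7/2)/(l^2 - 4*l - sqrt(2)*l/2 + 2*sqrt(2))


(1) = (c^2 - 9*c + 14)/(c^2 + 11*c + 30)
(2) = (v - 1)/(v + 1)
(3) = (h^2 + h*(-sqrt(2) - 1) + sqrt(2))/(h^2 + h*(-5 + 7*sqrt(2)) - 35*sqrt(2))
(4) = (16*t^2 - 8*t - 15)/(16*t^2 + 36*t - 10)
(5) = (4*l + 14*sqrt(2))/(4*l - 16)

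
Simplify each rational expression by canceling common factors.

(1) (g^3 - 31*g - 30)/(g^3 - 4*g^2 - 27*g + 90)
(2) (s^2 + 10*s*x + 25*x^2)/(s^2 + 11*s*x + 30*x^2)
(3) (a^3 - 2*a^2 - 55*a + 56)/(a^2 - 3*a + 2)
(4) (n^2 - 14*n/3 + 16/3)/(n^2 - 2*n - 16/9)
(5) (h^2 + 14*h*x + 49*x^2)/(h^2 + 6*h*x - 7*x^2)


(1) = (g + 1)/(g - 3)
(2) = (s + 5*x)/(s + 6*x)
(3) = (a^2 - a - 56)/(a - 2)
(4) = (3*n - 6)/(3*n + 2)
(5) = (-h - 7*x)/(-h + x)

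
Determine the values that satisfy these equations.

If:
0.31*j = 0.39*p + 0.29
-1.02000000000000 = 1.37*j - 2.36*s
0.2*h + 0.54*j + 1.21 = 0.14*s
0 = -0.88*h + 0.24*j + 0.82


Then:
h = 0.22
j = -2.60
p = -2.81
s = -1.08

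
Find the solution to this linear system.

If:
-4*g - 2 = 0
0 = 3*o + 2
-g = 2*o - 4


Then:
No Solution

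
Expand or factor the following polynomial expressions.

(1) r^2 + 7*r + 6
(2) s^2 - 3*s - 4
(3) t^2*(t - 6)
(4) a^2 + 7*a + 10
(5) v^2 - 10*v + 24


(1) = (r + 1)*(r + 6)
(2) = (s - 4)*(s + 1)
(3) = t^3 - 6*t^2
(4) = (a + 2)*(a + 5)
(5) = (v - 6)*(v - 4)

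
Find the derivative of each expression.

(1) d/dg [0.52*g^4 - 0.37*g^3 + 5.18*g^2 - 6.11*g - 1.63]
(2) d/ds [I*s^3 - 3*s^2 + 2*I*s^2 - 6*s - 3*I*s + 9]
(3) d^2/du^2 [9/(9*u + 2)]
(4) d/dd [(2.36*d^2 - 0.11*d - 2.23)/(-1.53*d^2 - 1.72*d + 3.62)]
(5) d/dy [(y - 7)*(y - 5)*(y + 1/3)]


(1) = 2.08*g^3 - 1.11*g^2 + 10.36*g - 6.11
(2) = 3*I*s^2 + s*(-6 + 4*I) - 6 - 3*I
(3) = 1458/(9*u + 2)^3
(4) = (-4.2275*d^2 + 10.2626*d - 4.2338)/(2.3409*d^4 + 5.2632*d^3 - 8.1188*d^2 - 12.4528*d + 13.1044)
(5) = 3*y^2 - 70*y/3 + 31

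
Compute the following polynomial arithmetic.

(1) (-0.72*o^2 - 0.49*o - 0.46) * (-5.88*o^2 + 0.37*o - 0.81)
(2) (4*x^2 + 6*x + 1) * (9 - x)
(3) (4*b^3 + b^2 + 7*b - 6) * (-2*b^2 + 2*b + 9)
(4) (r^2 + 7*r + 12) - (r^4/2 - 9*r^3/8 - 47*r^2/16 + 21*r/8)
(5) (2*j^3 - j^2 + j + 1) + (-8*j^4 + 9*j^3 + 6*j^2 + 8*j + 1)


(1) = 4.2336*o^4 + 2.6148*o^3 + 3.1067*o^2 + 0.2267*o + 0.3726
(2) = -4*x^3 + 30*x^2 + 53*x + 9
(3) = -8*b^5 + 6*b^4 + 24*b^3 + 35*b^2 + 51*b - 54
(4) = -r^4/2 + 9*r^3/8 + 63*r^2/16 + 35*r/8 + 12
(5) = -8*j^4 + 11*j^3 + 5*j^2 + 9*j + 2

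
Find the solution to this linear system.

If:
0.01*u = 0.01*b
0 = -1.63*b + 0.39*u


Then:
b = 0.00
u = 0.00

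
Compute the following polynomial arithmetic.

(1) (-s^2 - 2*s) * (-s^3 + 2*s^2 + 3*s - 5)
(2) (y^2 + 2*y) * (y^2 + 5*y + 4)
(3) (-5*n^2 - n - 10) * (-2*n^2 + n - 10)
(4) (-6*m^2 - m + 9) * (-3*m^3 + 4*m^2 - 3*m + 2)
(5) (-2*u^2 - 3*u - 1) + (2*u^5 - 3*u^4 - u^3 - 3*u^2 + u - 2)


(1) = s^5 - 7*s^3 - s^2 + 10*s
(2) = y^4 + 7*y^3 + 14*y^2 + 8*y
(3) = 10*n^4 - 3*n^3 + 69*n^2 + 100
(4) = 18*m^5 - 21*m^4 - 13*m^3 + 27*m^2 - 29*m + 18
(5) = 2*u^5 - 3*u^4 - u^3 - 5*u^2 - 2*u - 3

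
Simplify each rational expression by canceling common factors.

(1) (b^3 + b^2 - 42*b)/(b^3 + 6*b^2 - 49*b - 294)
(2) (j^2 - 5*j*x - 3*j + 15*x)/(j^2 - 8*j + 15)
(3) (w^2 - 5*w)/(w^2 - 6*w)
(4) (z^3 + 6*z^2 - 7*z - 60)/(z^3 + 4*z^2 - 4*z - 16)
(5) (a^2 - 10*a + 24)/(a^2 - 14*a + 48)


(1) = (b^2 - 6*b)/(b^2 - b - 42)
(2) = (j - 5*x)/(j - 5)
(3) = (w - 5)/(w - 6)
(4) = (z^2 + 2*z - 15)/(z^2 - 4)
(5) = (a - 4)/(a - 8)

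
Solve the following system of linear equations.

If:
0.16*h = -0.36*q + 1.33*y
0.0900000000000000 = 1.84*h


Then:
h = 0.05
q = 3.69444444444444*y - 0.0217391304347826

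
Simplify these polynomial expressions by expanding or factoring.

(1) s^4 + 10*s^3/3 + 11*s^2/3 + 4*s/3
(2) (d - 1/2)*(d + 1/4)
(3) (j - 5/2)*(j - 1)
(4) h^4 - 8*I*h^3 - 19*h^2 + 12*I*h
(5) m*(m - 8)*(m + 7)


(1) = s*(s + 1)^2*(s + 4/3)
(2) = d^2 - d/4 - 1/8
(3) = j^2 - 7*j/2 + 5/2
(4) = h*(h - 4*I)*(h - 3*I)*(h - I)
(5) = m^3 - m^2 - 56*m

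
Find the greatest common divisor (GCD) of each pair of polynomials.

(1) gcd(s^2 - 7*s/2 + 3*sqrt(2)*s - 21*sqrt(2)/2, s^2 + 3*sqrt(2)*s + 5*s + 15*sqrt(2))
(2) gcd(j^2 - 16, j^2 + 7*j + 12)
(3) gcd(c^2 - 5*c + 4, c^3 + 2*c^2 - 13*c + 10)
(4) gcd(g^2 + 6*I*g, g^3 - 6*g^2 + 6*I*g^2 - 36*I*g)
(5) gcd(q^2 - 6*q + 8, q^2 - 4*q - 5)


(1) = gcd((s - 7/2)*(s + 3*sqrt(2)), (s + 5)*(s + 3*sqrt(2))) = s + 3*sqrt(2)
(2) = gcd((j - 4)*(j + 4), (j + 3)*(j + 4)) = j + 4
(3) = c - 1
(4) = g^2 + 6*I*g
(5) = 1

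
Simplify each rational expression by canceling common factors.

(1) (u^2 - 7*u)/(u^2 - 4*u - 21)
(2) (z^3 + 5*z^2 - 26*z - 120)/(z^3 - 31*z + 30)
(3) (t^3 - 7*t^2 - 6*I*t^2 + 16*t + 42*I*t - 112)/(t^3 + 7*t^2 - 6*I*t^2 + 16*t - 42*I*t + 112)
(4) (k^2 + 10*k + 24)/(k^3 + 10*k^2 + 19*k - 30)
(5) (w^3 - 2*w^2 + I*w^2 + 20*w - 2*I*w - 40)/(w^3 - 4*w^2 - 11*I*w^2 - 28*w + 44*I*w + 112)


(1) = u/(u + 3)
(2) = (z + 4)/(z - 1)
(3) = (t - 7)/(t + 7)
(4) = (k + 4)/(k^2 + 4*k - 5)
(5) = (w^2 + w*(-2 + 5*I) - 10*I)/(w^2 + w*(-4 - 7*I) + 28*I)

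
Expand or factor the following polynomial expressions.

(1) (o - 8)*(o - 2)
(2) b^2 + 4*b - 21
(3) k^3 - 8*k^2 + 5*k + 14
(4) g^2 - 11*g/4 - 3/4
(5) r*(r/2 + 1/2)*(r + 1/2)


(1) = o^2 - 10*o + 16
(2) = (b - 3)*(b + 7)
(3) = (k - 7)*(k - 2)*(k + 1)
(4) = (g - 3)*(g + 1/4)
(5) = r^3/2 + 3*r^2/4 + r/4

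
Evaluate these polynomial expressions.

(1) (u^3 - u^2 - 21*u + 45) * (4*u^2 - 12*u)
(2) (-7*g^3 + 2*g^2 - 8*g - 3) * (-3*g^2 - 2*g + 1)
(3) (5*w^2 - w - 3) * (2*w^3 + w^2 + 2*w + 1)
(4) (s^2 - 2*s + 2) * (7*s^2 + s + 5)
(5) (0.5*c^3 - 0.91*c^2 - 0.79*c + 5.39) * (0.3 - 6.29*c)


(1) = 4*u^5 - 16*u^4 - 72*u^3 + 432*u^2 - 540*u
(2) = 21*g^5 + 8*g^4 + 13*g^3 + 27*g^2 - 2*g - 3
(3) = 10*w^5 + 3*w^4 + 3*w^3 - 7*w - 3
(4) = 7*s^4 - 13*s^3 + 17*s^2 - 8*s + 10
(5) = -3.145*c^4 + 5.8739*c^3 + 4.6961*c^2 - 34.1401*c + 1.617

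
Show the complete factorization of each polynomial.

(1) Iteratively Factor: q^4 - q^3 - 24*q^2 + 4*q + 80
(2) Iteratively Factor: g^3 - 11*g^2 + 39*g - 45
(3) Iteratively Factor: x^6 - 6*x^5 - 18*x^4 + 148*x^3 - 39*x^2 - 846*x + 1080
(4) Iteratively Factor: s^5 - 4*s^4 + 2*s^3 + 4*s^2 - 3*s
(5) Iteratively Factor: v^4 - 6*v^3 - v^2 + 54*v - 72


(1) = (q - 5)*(q^3 + 4*q^2 - 4*q - 16) = (q - 5)*(q - 2)*(q^2 + 6*q + 8) = (q - 5)*(q - 2)*(q + 2)*(q + 4)
(2) = (g - 3)*(g^2 - 8*g + 15) = (g - 5)*(g - 3)*(g - 3)
(3) = (x - 3)*(x^5 - 3*x^4 - 27*x^3 + 67*x^2 + 162*x - 360) = (x - 3)*(x - 2)*(x^4 - x^3 - 29*x^2 + 9*x + 180) = (x - 3)*(x - 2)*(x + 4)*(x^3 - 5*x^2 - 9*x + 45) = (x - 5)*(x - 3)*(x - 2)*(x + 4)*(x^2 - 9) = (x - 5)*(x - 3)^2*(x - 2)*(x + 4)*(x + 3)
(4) = (s + 1)*(s^4 - 5*s^3 + 7*s^2 - 3*s) = (s - 3)*(s + 1)*(s^3 - 2*s^2 + s) = (s - 3)*(s - 1)*(s + 1)*(s^2 - s) = (s - 3)*(s - 1)^2*(s + 1)*(s)
(5) = (v - 3)*(v^3 - 3*v^2 - 10*v + 24) = (v - 4)*(v - 3)*(v^2 + v - 6) = (v - 4)*(v - 3)*(v - 2)*(v + 3)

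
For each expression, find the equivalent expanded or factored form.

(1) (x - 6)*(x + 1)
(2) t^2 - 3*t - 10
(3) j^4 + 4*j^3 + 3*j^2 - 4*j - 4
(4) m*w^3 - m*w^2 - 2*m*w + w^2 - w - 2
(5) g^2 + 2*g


(1) = x^2 - 5*x - 6
(2) = (t - 5)*(t + 2)
(3) = (j - 1)*(j + 1)*(j + 2)^2
(4) = (w - 2)*(w + 1)*(m*w + 1)
(5) = g*(g + 2)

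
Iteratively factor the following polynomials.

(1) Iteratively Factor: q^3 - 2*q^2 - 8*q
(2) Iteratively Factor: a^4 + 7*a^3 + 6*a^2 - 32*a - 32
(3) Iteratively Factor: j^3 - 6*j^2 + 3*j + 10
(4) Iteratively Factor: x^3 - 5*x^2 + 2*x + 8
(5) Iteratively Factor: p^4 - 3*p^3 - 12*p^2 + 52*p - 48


(1) = (q + 2)*(q^2 - 4*q) = (q - 4)*(q + 2)*(q)
(2) = (a + 4)*(a^3 + 3*a^2 - 6*a - 8) = (a - 2)*(a + 4)*(a^2 + 5*a + 4) = (a - 2)*(a + 1)*(a + 4)*(a + 4)
(3) = (j + 1)*(j^2 - 7*j + 10) = (j - 5)*(j + 1)*(j - 2)
(4) = (x - 2)*(x^2 - 3*x - 4) = (x - 2)*(x + 1)*(x - 4)
(5) = (p + 4)*(p^3 - 7*p^2 + 16*p - 12) = (p - 2)*(p + 4)*(p^2 - 5*p + 6) = (p - 2)^2*(p + 4)*(p - 3)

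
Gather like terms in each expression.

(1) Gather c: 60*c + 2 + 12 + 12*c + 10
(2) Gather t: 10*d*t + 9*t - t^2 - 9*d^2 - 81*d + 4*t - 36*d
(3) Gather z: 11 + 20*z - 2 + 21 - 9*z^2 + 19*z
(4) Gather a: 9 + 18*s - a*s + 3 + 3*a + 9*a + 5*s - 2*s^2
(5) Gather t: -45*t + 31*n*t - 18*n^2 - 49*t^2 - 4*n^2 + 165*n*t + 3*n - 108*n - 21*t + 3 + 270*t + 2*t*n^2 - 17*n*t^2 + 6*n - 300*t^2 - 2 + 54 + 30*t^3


(1) = 72*c + 24
(2) = -9*d^2 - 117*d - t^2 + t*(10*d + 13)
(3) = -9*z^2 + 39*z + 30
(4) = a*(12 - s) - 2*s^2 + 23*s + 12
(5) = -22*n^2 - 99*n + 30*t^3 + t^2*(-17*n - 349) + t*(2*n^2 + 196*n + 204) + 55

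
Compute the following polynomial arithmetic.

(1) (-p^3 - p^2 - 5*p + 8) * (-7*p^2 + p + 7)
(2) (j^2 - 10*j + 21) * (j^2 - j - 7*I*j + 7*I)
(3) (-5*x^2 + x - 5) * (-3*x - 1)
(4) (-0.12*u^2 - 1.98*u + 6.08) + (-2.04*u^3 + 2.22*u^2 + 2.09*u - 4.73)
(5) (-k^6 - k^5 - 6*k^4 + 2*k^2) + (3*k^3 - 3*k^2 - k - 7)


(1) = 7*p^5 + 6*p^4 + 27*p^3 - 68*p^2 - 27*p + 56
(2) = j^4 - 11*j^3 - 7*I*j^3 + 31*j^2 + 77*I*j^2 - 21*j - 217*I*j + 147*I
(3) = 15*x^3 + 2*x^2 + 14*x + 5
(4) = -2.04*u^3 + 2.1*u^2 + 0.11*u + 1.35
(5) = -k^6 - k^5 - 6*k^4 + 3*k^3 - k^2 - k - 7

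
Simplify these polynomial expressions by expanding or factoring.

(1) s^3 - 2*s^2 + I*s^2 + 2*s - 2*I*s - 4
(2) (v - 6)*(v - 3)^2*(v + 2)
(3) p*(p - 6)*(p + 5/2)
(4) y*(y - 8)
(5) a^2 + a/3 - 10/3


(1) = (s - 2)*(s - I)*(s + 2*I)
(2) = v^4 - 10*v^3 + 21*v^2 + 36*v - 108
(3) = p^3 - 7*p^2/2 - 15*p
(4) = y^2 - 8*y
(5) = (a - 5/3)*(a + 2)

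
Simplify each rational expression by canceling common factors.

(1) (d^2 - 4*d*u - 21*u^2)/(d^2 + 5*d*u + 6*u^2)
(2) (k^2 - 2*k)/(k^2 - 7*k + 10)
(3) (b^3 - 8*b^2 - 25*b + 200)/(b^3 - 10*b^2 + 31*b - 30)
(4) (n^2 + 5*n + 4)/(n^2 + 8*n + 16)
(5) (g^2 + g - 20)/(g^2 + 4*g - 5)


(1) = (d - 7*u)/(d + 2*u)
(2) = k/(k - 5)
(3) = (b^2 - 3*b - 40)/(b^2 - 5*b + 6)
(4) = (n + 1)/(n + 4)
(5) = (g - 4)/(g - 1)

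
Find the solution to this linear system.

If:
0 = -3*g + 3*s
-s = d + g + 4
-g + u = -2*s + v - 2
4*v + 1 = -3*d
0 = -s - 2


Then:
d = 0
g = -2
s = -2
u = -1/4
v = -1/4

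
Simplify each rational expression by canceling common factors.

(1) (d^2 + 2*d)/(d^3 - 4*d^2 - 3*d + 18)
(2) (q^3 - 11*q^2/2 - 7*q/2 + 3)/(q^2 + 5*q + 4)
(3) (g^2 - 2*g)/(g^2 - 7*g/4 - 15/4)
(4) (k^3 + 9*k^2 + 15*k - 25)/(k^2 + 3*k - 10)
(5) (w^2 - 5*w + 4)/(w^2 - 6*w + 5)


(1) = d/(d^2 - 6*d + 9)
(2) = (2*q^2 - 13*q + 6)/(2*q + 8)
(3) = (4*g^2 - 8*g)/(4*g^2 - 7*g - 15)
(4) = (k^2 + 4*k - 5)/(k - 2)
(5) = (w - 4)/(w - 5)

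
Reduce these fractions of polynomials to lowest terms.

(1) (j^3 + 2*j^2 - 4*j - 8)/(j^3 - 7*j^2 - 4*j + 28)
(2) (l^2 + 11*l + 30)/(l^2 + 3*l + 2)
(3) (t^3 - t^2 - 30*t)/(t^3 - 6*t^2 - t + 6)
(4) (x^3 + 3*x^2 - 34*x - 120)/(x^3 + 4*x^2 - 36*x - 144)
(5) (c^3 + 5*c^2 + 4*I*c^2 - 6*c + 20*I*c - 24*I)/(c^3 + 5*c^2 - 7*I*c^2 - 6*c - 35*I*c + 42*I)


(1) = (j + 2)/(j - 7)
(2) = (l^2 + 11*l + 30)/(l^2 + 3*l + 2)
(3) = (t^2 + 5*t)/(t^2 - 1)
(4) = (x + 5)/(x + 6)
(5) = (c + 4*I)/(c - 7*I)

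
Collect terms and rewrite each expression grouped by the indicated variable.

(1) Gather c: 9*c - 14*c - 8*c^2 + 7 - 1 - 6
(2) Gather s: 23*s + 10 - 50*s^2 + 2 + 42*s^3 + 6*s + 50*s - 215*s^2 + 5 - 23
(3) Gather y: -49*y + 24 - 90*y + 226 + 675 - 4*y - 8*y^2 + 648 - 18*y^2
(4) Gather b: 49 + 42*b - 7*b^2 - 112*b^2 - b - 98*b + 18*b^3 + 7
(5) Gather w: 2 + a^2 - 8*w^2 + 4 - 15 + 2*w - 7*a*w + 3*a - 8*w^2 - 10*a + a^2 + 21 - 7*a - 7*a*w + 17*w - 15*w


(1) = -8*c^2 - 5*c
(2) = 42*s^3 - 265*s^2 + 79*s - 6
(3) = -26*y^2 - 143*y + 1573
(4) = 18*b^3 - 119*b^2 - 57*b + 56
(5) = 2*a^2 - 14*a - 16*w^2 + w*(4 - 14*a) + 12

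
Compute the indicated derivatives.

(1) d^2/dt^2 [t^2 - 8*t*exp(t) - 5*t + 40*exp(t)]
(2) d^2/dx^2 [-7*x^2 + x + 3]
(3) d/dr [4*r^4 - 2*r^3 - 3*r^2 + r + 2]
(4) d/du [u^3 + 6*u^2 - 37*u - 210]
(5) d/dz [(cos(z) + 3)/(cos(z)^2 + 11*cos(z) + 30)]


(1) = -8*t*exp(t) + 24*exp(t) + 2
(2) = -14
(3) = 16*r^3 - 6*r^2 - 6*r + 1
(4) = 3*u^2 + 12*u - 37
(5) = (cos(z)^2 + 6*cos(z) + 3)*sin(z)/(cos(z)^2 + 11*cos(z) + 30)^2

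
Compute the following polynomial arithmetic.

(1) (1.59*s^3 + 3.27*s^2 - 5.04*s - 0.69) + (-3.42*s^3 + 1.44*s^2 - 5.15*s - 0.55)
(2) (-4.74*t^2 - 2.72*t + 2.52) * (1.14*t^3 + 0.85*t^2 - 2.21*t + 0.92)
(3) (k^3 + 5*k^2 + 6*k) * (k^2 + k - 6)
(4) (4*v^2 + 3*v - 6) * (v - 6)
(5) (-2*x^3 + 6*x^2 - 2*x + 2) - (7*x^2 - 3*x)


(1) = -1.83*s^3 + 4.71*s^2 - 10.19*s - 1.24
(2) = -5.4036*t^5 - 7.1298*t^4 + 11.0362*t^3 + 3.7924*t^2 - 8.0716*t + 2.3184
(3) = k^5 + 6*k^4 + 5*k^3 - 24*k^2 - 36*k
(4) = 4*v^3 - 21*v^2 - 24*v + 36
(5) = -2*x^3 - x^2 + x + 2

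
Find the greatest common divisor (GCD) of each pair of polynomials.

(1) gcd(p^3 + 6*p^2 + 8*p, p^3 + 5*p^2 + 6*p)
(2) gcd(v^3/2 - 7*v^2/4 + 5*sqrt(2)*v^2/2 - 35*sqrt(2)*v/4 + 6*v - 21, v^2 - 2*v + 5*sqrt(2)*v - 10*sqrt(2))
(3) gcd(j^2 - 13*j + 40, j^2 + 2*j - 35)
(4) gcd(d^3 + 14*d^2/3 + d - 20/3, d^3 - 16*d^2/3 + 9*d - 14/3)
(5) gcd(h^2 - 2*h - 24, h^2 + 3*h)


(1) = p^2 + 2*p
(2) = 1
(3) = gcd((j - 8)*(j - 5), (j - 5)*(j + 7)) = j - 5
(4) = gcd((d - 1)*(d + 5/3)*(d + 4), (d - 7/3)*(d - 2)*(d - 1)) = d - 1
(5) = gcd((h - 6)*(h + 4), h*(h + 3)) = 1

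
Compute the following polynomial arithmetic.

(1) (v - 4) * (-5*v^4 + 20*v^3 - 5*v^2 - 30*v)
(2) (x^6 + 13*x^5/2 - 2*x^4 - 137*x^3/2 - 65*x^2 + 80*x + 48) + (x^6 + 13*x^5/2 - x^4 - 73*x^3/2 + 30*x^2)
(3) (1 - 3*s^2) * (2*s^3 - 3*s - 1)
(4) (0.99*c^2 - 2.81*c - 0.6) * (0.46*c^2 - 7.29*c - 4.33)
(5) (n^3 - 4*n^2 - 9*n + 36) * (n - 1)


(1) = -5*v^5 + 40*v^4 - 85*v^3 - 10*v^2 + 120*v
(2) = 2*x^6 + 13*x^5 - 3*x^4 - 105*x^3 - 35*x^2 + 80*x + 48
(3) = -6*s^5 + 11*s^3 + 3*s^2 - 3*s - 1
(4) = 0.4554*c^4 - 8.5097*c^3 + 15.9222*c^2 + 16.5413*c + 2.598
(5) = n^4 - 5*n^3 - 5*n^2 + 45*n - 36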